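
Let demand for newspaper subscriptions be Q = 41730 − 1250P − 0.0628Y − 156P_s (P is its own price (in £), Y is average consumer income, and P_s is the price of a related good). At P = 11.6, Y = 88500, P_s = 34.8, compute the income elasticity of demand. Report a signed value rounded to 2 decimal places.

-0.34

At the given values, Q = 41730 − 1250(11.6) − 0.0628(88500) − 156(34.8) = 16243.4.
∂Q/∂Y = -0.0628.
E = (-0.0628) × (88500/16243.4) = -0.3421…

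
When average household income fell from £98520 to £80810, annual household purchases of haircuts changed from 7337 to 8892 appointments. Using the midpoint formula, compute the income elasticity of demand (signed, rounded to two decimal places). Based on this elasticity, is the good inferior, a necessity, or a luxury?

%ΔQ = (8892 − 7337)/[( 7337 + 8892)/2] = 1555/8114.5 = 0.191632…
%ΔIncome = (80810 − 98520)/[( 98520 + 80810)/2] = -17710/89665 = -0.197512…
E_income = (1555/8114.5) / (-17710/89665) = -0.9702…
E_income < 0 ⇒ inferior good.

-0.97; inferior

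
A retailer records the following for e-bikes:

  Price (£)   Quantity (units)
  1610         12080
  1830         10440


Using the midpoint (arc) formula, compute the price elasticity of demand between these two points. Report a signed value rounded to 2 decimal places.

-1.14

%ΔQ = (10440 − 12080) / [(12080 + 10440)/2] = -1640/11260 = -0.145648…
%ΔP = (1830 − 1610) / [(1610 + 1830)/2] = 220/1720 = 0.127906…
Arc Ed = %ΔQ / %ΔP = (-1640/11260) / (220/1720) = -1.1387…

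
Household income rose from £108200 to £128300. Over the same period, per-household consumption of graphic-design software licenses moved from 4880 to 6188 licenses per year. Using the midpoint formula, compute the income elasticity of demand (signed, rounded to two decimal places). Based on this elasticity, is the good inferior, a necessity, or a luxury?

%ΔQ = (6188 − 4880)/[( 4880 + 6188)/2] = 1308/5534 = 0.236357…
%ΔIncome = (128300 − 108200)/[( 108200 + 128300)/2] = 20100/118250 = 0.169978…
E_income = (1308/5534) / (20100/118250) = 1.3905…
E_income > 1 ⇒ normal good, luxury.

1.39; luxury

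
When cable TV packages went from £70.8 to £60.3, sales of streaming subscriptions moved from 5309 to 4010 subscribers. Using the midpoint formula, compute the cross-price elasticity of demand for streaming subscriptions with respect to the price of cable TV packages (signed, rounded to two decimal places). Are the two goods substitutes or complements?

1.74; substitutes

%ΔQ_{streaming subscriptions} = (4010 − 5309)/avg = -1299/4659.5 = -0.278785…
%ΔP_{cable TV packages} = (60.3 − 70.8)/avg = -10.5/65.55 = -0.160183…
E_cross = (-1299/4659.5) / (-10.5/65.55) = 1.7404…
E_cross > 0 ⇒ the goods are substitutes.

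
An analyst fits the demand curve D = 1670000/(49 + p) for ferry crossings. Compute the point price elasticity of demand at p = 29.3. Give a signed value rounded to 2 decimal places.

-0.37

dD/dp = −1670000/(49 + p)² = -272.391. At p = 29.3, D = 21328.2.
Ed = (dD/dp)·(p/D) = (-272.391) × (29.3/21328.2) = -0.3742…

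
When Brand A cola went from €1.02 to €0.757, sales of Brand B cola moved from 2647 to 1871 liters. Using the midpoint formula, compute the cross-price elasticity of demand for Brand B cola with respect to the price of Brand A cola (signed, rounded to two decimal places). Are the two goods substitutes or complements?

%ΔQ_{Brand B cola} = (1871 − 2647)/avg = -776/2259 = -0.343514…
%ΔP_{Brand A cola} = (0.757 − 1.02)/avg = -0.263/0.8885 = -0.296004…
E_cross = (-776/2259) / (-0.263/0.8885) = 1.1605…
E_cross > 0 ⇒ the goods are substitutes.

1.16; substitutes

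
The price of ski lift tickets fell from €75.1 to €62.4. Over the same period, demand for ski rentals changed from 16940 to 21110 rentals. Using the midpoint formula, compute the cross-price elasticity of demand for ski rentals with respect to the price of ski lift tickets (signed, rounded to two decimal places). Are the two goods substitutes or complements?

-1.19; complements

%ΔQ_{ski rentals} = (21110 − 16940)/avg = 4170/19025 = 0.219185…
%ΔP_{ski lift tickets} = (62.4 − 75.1)/avg = -12.7/68.75 = -0.184727…
E_cross = (4170/19025) / (-12.7/68.75) = -1.1865…
E_cross < 0 ⇒ the goods are complements.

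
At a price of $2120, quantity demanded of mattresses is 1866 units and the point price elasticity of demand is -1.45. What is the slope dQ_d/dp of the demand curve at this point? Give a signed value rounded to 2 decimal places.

-1.28

Ed = (dQ_d/dp)·(p/Q_d) ⇒ dQ_d/dp = Ed·Q_d/p = (-1.45)·1866/2120 = -1.2762…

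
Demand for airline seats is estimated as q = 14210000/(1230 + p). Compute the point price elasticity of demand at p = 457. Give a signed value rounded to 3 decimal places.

dq/dp = −14210000/(1230 + p)² = -4.99303. At p = 457, q = 8423.24.
Ed = (dq/dp)·(p/q) = (-4.99303) × (457/8423.24) = -0.27089…

-0.271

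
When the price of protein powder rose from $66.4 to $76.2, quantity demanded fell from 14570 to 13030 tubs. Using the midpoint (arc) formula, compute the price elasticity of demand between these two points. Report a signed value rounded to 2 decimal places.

%ΔQ = (13030 − 14570) / [(14570 + 13030)/2] = -1540/13800 = -0.111594…
%ΔP = (76.2 − 66.4) / [(66.4 + 76.2)/2] = 9.8/71.3 = 0.137447…
Arc Ed = %ΔQ / %ΔP = (-1540/13800) / (9.8/71.3) = -0.8119…

-0.81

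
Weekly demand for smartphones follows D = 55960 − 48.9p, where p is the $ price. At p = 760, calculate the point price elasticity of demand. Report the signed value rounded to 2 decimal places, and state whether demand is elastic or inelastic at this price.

dD/dp = −48.9. At p = 760, D = 55960 − 48.9(760) = 18796.
Ed = (dD/dp)·(p/D) = −48.9 × (760/18796) = -1.9772…
|Ed| = 1.98 > 1, so demand is elastic.

-1.98; elastic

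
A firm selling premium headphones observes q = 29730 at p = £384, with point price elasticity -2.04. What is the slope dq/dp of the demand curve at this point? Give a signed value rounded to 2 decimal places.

Ed = (dq/dp)·(p/q) ⇒ dq/dp = Ed·q/p = (-2.04)·29730/384 = -157.9406…

-157.94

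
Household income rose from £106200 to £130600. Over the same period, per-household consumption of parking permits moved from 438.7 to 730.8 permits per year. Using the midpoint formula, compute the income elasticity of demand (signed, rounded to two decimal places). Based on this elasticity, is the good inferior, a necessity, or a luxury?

2.42; luxury

%ΔQ = (730.8 − 438.7)/[( 438.7 + 730.8)/2] = 292.1/584.75 = 0.499529…
%ΔIncome = (130600 − 106200)/[( 106200 + 130600)/2] = 24400/118400 = 0.206081…
E_income = (292.1/584.75) / (24400/118400) = 2.4239…
E_income > 1 ⇒ normal good, luxury.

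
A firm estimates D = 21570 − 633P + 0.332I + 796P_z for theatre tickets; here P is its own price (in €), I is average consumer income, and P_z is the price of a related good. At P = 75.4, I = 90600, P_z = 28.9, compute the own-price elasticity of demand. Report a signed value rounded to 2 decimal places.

At the given values, D = 21570 − 633(75.4) + 0.332(90600) + 796(28.9) = 26925.4.
∂D/∂P = −633.
E = (-633) × (75.4/26925.4) = -1.7726…

-1.77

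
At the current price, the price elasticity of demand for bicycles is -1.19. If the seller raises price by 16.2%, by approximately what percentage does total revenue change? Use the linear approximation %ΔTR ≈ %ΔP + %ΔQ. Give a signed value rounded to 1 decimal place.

%ΔQ ≈ Ed × %ΔP = (-1.19) × (+16.2%) = -19.2780%
%ΔTR ≈ %ΔP + %ΔQ = (+16.2%) + (-19.2780%) = -3.0780%

-3.1%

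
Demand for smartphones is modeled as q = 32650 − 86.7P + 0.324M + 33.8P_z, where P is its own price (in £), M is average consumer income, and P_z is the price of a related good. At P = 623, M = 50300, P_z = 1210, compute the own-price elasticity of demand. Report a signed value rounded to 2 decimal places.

At the given values, q = 32650 − 86.7(623) + 0.324(50300) + 33.8(1210) = 35831.1.
∂q/∂P = −86.7.
E = (-86.7) × (623/35831.1) = -1.5074…

-1.51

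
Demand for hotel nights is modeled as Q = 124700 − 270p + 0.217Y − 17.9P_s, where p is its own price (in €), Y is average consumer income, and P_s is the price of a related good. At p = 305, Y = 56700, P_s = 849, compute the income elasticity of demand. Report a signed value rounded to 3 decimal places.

0.312

At the given values, Q = 124700 − 270(305) + 0.217(56700) − 17.9(849) = 39456.8.
∂Q/∂Y = 0.217.
E = (0.217) × (56700/39456.8) = 0.31183…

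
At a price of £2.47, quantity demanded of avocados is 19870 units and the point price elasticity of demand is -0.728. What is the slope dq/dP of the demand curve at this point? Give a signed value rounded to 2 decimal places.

Ed = (dq/dP)·(P/q) ⇒ dq/dP = Ed·q/P = (-0.728)·19870/2.47 = -5856.4210…

-5856.42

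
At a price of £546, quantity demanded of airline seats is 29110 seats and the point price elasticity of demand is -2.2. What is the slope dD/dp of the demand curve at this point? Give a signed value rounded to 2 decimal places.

-117.29

Ed = (dD/dp)·(p/D) ⇒ dD/dp = Ed·D/p = (-2.2)·29110/546 = -117.2930…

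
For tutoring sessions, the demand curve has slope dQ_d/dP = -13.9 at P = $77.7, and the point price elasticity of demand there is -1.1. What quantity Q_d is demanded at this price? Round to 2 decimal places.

Ed = (dQ_d/dP)·(P/Q_d) ⇒ Q_d = (dQ_d/dP)·P/Ed = (-13.9)·77.7/(-1.1) = 981.8454…

981.85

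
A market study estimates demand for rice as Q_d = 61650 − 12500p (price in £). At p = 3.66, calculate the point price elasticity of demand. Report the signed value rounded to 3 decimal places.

-2.877

dQ_d/dp = −12500. At p = 3.66, Q_d = 61650 − 12500(3.66) = 15900.
Ed = (dQ_d/dp)·(p/Q_d) = −12500 × (3.66/15900) = -2.87735…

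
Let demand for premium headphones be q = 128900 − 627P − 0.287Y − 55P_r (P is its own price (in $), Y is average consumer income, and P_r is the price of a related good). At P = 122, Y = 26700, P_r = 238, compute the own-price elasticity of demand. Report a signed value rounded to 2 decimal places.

-2.42

At the given values, q = 128900 − 627(122) − 0.287(26700) − 55(238) = 31653.1.
∂q/∂P = −627.
E = (-627) × (122/31653.1) = -2.4166…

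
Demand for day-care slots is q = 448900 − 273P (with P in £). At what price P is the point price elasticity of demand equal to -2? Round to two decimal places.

1096.21

Ed = −273P/(448900 − 273P). Set this equal to -2:
273P = 2·(448900 − 273P) ⇒ 273P(1 + 2) = 2·448900
P = 2·448900 / (273·3) = 1096.2148…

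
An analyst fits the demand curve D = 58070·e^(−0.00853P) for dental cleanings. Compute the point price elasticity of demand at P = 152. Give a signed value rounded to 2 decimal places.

-1.30

dD/dP = −0.00853·D = -135.46. At P = 152, D = 15880.5.
Ed = (dD/dP)·(P/D) = (-135.46) × (152/15880.5) = -1.2965…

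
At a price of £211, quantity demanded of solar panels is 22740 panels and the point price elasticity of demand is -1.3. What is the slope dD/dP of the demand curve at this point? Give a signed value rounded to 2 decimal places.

-140.10

Ed = (dD/dP)·(P/D) ⇒ dD/dP = Ed·D/P = (-1.3)·22740/211 = -140.1042…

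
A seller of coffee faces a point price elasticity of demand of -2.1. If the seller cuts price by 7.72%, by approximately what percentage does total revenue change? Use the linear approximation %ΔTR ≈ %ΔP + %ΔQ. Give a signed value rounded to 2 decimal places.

+8.49%

%ΔQ ≈ Ed × %ΔP = (-2.1) × (-7.72%) = +16.2120%
%ΔTR ≈ %ΔP + %ΔQ = (-7.72%) + (+16.2120%) = +8.4920%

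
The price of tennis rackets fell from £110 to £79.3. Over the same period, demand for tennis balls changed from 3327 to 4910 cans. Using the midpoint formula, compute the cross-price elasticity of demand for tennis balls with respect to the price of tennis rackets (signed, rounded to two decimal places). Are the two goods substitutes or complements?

-1.19; complements

%ΔQ_{tennis balls} = (4910 − 3327)/avg = 1583/4118.5 = 0.384363…
%ΔP_{tennis rackets} = (79.3 − 110)/avg = -30.7/94.65 = -0.324352…
E_cross = (1583/4118.5) / (-30.7/94.65) = -1.1850…
E_cross < 0 ⇒ the goods are complements.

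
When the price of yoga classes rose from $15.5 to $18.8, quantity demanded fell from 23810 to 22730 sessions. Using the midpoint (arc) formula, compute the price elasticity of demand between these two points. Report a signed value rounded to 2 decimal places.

-0.24

%ΔQ = (22730 − 23810) / [(23810 + 22730)/2] = -1080/23270 = -0.046411…
%ΔP = (18.8 − 15.5) / [(15.5 + 18.8)/2] = 3.3/17.15 = 0.192419…
Arc Ed = %ΔQ / %ΔP = (-1080/23270) / (3.3/17.15) = -0.2412…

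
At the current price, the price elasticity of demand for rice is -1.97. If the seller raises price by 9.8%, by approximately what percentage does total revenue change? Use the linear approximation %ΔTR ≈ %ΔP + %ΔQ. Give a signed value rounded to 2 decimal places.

-9.51%

%ΔQ ≈ Ed × %ΔP = (-1.97) × (+9.8%) = -19.3060%
%ΔTR ≈ %ΔP + %ΔQ = (+9.8%) + (-19.3060%) = -9.5060%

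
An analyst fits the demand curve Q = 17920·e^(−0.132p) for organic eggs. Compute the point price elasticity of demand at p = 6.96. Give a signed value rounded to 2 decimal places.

dQ/dp = −0.132·Q = -943.88. At p = 6.96, Q = 7150.61.
Ed = (dQ/dp)·(p/Q) = (-943.88) × (6.96/7150.61) = -0.9187…

-0.92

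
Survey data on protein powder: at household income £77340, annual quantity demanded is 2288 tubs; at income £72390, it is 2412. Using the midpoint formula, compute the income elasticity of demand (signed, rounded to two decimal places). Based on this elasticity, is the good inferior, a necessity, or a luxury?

-0.80; inferior

%ΔQ = (2412 − 2288)/[( 2288 + 2412)/2] = 124/2350 = 0.052765…
%ΔIncome = (72390 − 77340)/[( 77340 + 72390)/2] = -4950/74865 = -0.066119…
E_income = (124/2350) / (-4950/74865) = -0.7980…
E_income < 0 ⇒ inferior good.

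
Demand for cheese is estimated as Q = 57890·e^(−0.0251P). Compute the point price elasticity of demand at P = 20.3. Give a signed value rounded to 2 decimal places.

-0.51

dQ/dP = −0.0251·Q = -872.954. At P = 20.3, Q = 34779.
Ed = (dQ/dP)·(P/Q) = (-872.954) × (20.3/34779) = -0.5095…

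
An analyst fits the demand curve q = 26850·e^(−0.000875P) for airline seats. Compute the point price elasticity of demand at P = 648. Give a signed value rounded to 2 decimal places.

-0.57

dq/dP = −0.000875·q = -13.3262. At P = 648, q = 15230.
Ed = (dq/dP)·(P/q) = (-13.3262) × (648/15230) = -0.567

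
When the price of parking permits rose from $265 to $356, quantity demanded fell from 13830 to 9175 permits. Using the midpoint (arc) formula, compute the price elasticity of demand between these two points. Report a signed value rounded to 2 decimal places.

-1.38

%ΔQ = (9175 − 13830) / [(13830 + 9175)/2] = -4655/11502.5 = -0.404694…
%ΔP = (356 − 265) / [(265 + 356)/2] = 91/310.5 = 0.293075…
Arc Ed = %ΔQ / %ΔP = (-4655/11502.5) / (91/310.5) = -1.3808…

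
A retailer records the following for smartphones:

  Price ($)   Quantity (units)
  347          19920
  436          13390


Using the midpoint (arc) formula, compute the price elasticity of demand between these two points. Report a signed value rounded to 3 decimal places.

-1.725

%ΔQ = (13390 − 19920) / [(19920 + 13390)/2] = -6530/16655 = -0.392074…
%ΔP = (436 − 347) / [(347 + 436)/2] = 89/391.5 = 0.227330…
Arc Ed = %ΔQ / %ΔP = (-6530/16655) / (89/391.5) = -1.72468…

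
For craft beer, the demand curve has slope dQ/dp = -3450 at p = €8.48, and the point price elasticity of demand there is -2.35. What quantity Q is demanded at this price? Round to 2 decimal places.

Ed = (dQ/dp)·(p/Q) ⇒ Q = (dQ/dp)·p/Ed = (-3450)·8.48/(-2.35) = 12449.3617…

12449.36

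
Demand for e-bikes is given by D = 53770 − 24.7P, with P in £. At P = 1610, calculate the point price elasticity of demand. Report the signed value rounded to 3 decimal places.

-2.840

dD/dP = −24.7. At P = 1610, D = 53770 − 24.7(1610) = 14003.
Ed = (dD/dP)·(P/D) = −24.7 × (1610/14003) = -2.83989…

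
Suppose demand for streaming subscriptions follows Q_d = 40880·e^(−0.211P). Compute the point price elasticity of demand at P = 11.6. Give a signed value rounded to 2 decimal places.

-2.45

dQ_d/dP = −0.211·Q_d = -746.129. At P = 11.6, Q_d = 3536.16.
Ed = (dQ_d/dP)·(P/Q_d) = (-746.129) × (11.6/3536.16) = -2.4476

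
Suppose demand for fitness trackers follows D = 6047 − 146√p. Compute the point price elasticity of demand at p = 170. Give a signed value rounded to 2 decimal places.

-0.23

dD/dp = −146/(2√p) = -5.59884. At p = 170, D = 4143.39.
Ed = (dD/dp)·(p/D) = (-5.59884) × (170/4143.39) = -0.2297…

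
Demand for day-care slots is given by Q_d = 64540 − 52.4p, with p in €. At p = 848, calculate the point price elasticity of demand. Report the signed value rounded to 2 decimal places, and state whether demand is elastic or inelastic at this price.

-2.21; elastic

dQ_d/dp = −52.4. At p = 848, Q_d = 64540 − 52.4(848) = 20104.8.
Ed = (dQ_d/dp)·(p/Q_d) = −52.4 × (848/20104.8) = -2.2101…
|Ed| = 2.21 > 1, so demand is elastic.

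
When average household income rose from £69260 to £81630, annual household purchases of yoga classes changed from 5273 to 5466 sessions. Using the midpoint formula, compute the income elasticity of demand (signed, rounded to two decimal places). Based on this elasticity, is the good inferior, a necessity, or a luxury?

0.22; necessity

%ΔQ = (5466 − 5273)/[( 5273 + 5466)/2] = 193/5369.5 = 0.035943…
%ΔIncome = (81630 − 69260)/[( 69260 + 81630)/2] = 12370/75445 = 0.163960…
E_income = (193/5369.5) / (12370/75445) = 0.2192…
0 < E_income < 1 ⇒ normal good, necessity.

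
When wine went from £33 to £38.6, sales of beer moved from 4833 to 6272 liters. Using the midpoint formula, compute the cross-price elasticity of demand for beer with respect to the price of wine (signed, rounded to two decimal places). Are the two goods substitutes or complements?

%ΔQ_{beer} = (6272 − 4833)/avg = 1439/5552.5 = 0.259162…
%ΔP_{wine} = (38.6 − 33)/avg = 5.6/35.8 = 0.156424…
E_cross = (1439/5552.5) / (5.6/35.8) = 1.6567…
E_cross > 0 ⇒ the goods are substitutes.

1.66; substitutes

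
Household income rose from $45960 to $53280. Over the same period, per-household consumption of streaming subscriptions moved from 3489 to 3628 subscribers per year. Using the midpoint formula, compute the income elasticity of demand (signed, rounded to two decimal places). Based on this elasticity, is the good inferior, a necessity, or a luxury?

%ΔQ = (3628 − 3489)/[( 3489 + 3628)/2] = 139/3558.5 = 0.039061…
%ΔIncome = (53280 − 45960)/[( 45960 + 53280)/2] = 7320/49620 = 0.147521…
E_income = (139/3558.5) / (7320/49620) = 0.2647…
0 < E_income < 1 ⇒ normal good, necessity.

0.26; necessity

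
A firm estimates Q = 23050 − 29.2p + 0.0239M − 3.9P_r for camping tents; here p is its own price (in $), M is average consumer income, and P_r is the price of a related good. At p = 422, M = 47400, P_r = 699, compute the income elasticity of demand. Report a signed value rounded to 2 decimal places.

At the given values, Q = 23050 − 29.2(422) + 0.0239(47400) − 3.9(699) = 9134.36.
∂Q/∂M = 0.0239.
E = (0.0239) × (47400/9134.36) = 0.1240…

0.12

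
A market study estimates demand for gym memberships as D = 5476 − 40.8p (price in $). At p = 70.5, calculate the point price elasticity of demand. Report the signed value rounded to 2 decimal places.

dD/dp = −40.8. At p = 70.5, D = 5476 − 40.8(70.5) = 2599.6.
Ed = (dD/dp)·(p/D) = −40.8 × (70.5/2599.6) = -1.1064…

-1.11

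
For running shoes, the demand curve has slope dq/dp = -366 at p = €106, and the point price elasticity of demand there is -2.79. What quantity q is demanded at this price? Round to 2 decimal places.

13905.38

Ed = (dq/dp)·(p/q) ⇒ q = (dq/dp)·p/Ed = (-366)·106/(-2.79) = 13905.3763…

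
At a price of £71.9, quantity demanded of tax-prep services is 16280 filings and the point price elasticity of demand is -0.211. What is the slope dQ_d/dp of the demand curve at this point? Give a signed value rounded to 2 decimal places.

-47.78

Ed = (dQ_d/dp)·(p/Q_d) ⇒ dQ_d/dp = Ed·Q_d/p = (-0.211)·16280/71.9 = -47.7757…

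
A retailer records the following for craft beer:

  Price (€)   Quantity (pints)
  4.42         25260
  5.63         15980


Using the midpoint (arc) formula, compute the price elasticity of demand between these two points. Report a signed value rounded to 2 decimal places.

%ΔQ = (15980 − 25260) / [(25260 + 15980)/2] = -9280/20620 = -0.450048…
%ΔP = (5.63 − 4.42) / [(4.42 + 5.63)/2] = 1.21/5.025 = 0.240796…
Arc Ed = %ΔQ / %ΔP = (-9280/20620) / (1.21/5.025) = -1.8690…

-1.87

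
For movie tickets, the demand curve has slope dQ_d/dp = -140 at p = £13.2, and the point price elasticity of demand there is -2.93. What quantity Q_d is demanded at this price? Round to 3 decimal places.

630.717

Ed = (dQ_d/dp)·(p/Q_d) ⇒ Q_d = (dQ_d/dp)·p/Ed = (-140)·13.2/(-2.93) = 630.71672…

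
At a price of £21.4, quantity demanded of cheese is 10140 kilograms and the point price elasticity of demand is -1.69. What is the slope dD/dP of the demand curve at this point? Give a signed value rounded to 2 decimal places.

Ed = (dD/dP)·(P/D) ⇒ dD/dP = Ed·D/P = (-1.69)·10140/21.4 = -800.7757…

-800.78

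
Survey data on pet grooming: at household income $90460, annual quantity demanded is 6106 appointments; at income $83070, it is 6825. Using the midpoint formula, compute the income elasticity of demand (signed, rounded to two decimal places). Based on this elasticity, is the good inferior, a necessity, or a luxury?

-1.31; inferior

%ΔQ = (6825 − 6106)/[( 6106 + 6825)/2] = 719/6465.5 = 0.111205…
%ΔIncome = (83070 − 90460)/[( 90460 + 83070)/2] = -7390/86765 = -0.085172…
E_income = (719/6465.5) / (-7390/86765) = -1.3056…
E_income < 0 ⇒ inferior good.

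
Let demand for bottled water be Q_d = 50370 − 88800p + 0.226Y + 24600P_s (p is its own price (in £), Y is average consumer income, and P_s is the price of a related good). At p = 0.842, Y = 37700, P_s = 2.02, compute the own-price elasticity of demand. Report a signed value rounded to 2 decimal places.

-2.21

At the given values, Q_d = 50370 − 88800(0.842) + 0.226(37700) + 24600(2.02) = 33812.6.
∂Q_d/∂p = −88800.
E = (-88800) × (0.842/33812.6) = -2.2112…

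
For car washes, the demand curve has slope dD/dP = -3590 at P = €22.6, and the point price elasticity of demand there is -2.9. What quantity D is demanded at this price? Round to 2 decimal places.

27977.24

Ed = (dD/dP)·(P/D) ⇒ D = (dD/dP)·P/Ed = (-3590)·22.6/(-2.9) = 27977.2413…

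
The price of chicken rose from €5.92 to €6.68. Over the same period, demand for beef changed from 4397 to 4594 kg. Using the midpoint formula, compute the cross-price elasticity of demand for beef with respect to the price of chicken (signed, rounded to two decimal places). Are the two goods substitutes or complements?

0.36; substitutes

%ΔQ_{beef} = (4594 − 4397)/avg = 197/4495.5 = 0.043821…
%ΔP_{chicken} = (6.68 − 5.92)/avg = 0.76/6.3 = 0.120634…
E_cross = (197/4495.5) / (0.76/6.3) = 0.3632…
E_cross > 0 ⇒ the goods are substitutes.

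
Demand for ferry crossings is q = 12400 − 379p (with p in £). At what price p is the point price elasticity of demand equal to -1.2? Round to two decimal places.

Ed = −379p/(12400 − 379p). Set this equal to -1.2:
379p = 1.2·(12400 − 379p) ⇒ 379p(1 + 1.2) = 1.2·12400
p = 1.2·12400 / (379·2.2) = 17.8460…

17.85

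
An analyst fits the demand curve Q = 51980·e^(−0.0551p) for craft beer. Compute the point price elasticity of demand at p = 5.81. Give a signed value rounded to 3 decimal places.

dQ/dp = −0.0551·Q = -2079.49. At p = 5.81, Q = 37740.3.
Ed = (dQ/dp)·(p/Q) = (-2079.49) × (5.81/37740.3) = -0.32013…

-0.320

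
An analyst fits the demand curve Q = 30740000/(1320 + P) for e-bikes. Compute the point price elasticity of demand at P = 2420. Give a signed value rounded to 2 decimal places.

-0.65

dQ/dP = −30740000/(1320 + P)² = -2.19766. At P = 2420, Q = 8219.25.
Ed = (dQ/dP)·(P/Q) = (-2.19766) × (2420/8219.25) = -0.6470…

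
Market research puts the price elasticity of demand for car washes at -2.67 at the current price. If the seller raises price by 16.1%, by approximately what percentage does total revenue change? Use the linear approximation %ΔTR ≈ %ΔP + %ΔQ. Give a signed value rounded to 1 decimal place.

%ΔQ ≈ Ed × %ΔP = (-2.67) × (+16.1%) = -42.9870%
%ΔTR ≈ %ΔP + %ΔQ = (+16.1%) + (-42.9870%) = -26.8870%

-26.9%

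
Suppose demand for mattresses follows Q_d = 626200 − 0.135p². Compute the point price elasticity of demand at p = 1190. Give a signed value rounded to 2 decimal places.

-0.88

dQ_d/dp = −2·0.135·p = -321.3. At p = 1190, Q_d = 435026.5.
Ed = (dQ_d/dp)·(p/Q_d) = (-321.3) × (1190/435026.5) = -0.8789…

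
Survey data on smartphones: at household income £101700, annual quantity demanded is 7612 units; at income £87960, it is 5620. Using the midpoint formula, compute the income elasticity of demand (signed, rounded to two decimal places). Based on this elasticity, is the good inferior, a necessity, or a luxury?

2.08; luxury

%ΔQ = (5620 − 7612)/[( 7612 + 5620)/2] = -1992/6616 = -0.301088…
%ΔIncome = (87960 − 101700)/[( 101700 + 87960)/2] = -13740/94830 = -0.144890…
E_income = (-1992/6616) / (-13740/94830) = 2.0780…
E_income > 1 ⇒ normal good, luxury.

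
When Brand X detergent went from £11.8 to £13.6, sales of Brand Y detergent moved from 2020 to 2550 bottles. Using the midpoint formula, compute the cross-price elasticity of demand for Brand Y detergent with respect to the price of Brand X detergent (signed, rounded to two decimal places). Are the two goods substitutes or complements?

1.64; substitutes

%ΔQ_{Brand Y detergent} = (2550 − 2020)/avg = 530/2285 = 0.231947…
%ΔP_{Brand X detergent} = (13.6 − 11.8)/avg = 1.8/12.7 = 0.141732…
E_cross = (530/2285) / (1.8/12.7) = 1.6365…
E_cross > 0 ⇒ the goods are substitutes.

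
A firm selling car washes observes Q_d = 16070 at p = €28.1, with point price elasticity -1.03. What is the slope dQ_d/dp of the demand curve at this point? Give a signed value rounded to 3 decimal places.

-589.043

Ed = (dQ_d/dp)·(p/Q_d) ⇒ dQ_d/dp = Ed·Q_d/p = (-1.03)·16070/28.1 = -589.04270…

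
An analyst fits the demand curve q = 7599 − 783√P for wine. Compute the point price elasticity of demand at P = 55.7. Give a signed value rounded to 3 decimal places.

dq/dP = −783/(2√P) = -52.4571. At P = 55.7, q = 1755.28.
Ed = (dq/dP)·(P/q) = (-52.4571) × (55.7/1755.28) = -1.66461…

-1.665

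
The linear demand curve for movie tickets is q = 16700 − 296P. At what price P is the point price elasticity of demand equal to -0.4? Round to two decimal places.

Ed = −296P/(16700 − 296P). Set this equal to -0.4:
296P = 0.4·(16700 − 296P) ⇒ 296P(1 + 0.4) = 0.4·16700
P = 0.4·16700 / (296·1.4) = 16.1196…

16.12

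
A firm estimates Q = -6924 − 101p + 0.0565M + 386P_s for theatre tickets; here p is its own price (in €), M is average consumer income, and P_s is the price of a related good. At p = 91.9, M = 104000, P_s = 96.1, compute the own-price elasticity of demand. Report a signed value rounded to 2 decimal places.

-0.35

At the given values, Q = -6924 − 101(91.9) + 0.0565(104000) + 386(96.1) = 26764.7.
∂Q/∂p = −101.
E = (-101) × (91.9/26764.7) = -0.3467…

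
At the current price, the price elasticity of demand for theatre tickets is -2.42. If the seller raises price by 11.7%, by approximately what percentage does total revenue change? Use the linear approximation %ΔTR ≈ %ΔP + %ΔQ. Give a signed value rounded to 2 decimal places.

%ΔQ ≈ Ed × %ΔP = (-2.42) × (+11.7%) = -28.3140%
%ΔTR ≈ %ΔP + %ΔQ = (+11.7%) + (-28.3140%) = -16.6140%

-16.61%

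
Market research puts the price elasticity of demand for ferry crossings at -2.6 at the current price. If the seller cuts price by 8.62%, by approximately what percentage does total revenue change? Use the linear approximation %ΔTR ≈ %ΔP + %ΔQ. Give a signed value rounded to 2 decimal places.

%ΔQ ≈ Ed × %ΔP = (-2.6) × (-8.62%) = +22.4120%
%ΔTR ≈ %ΔP + %ΔQ = (-8.62%) + (+22.4120%) = +13.7920%

+13.79%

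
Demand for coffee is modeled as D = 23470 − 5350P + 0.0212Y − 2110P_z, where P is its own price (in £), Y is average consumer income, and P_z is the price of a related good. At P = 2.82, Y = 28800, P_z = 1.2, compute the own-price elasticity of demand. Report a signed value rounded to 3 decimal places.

-2.335

At the given values, D = 23470 − 5350(2.82) + 0.0212(28800) − 2110(1.2) = 6461.56.
∂D/∂P = −5350.
E = (-5350) × (2.82/6461.56) = -2.33488…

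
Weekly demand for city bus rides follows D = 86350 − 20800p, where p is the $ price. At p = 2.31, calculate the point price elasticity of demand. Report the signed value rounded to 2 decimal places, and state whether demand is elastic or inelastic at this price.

-1.25; elastic

dD/dp = −20800. At p = 2.31, D = 86350 − 20800(2.31) = 38302.
Ed = (dD/dp)·(p/D) = −20800 × (2.31/38302) = -1.2544…
|Ed| = 1.25 > 1, so demand is elastic.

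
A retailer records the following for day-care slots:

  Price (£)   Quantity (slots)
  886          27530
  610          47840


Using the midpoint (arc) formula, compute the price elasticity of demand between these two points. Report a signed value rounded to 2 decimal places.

-1.46

%ΔQ = (47840 − 27530) / [(27530 + 47840)/2] = 20310/37685 = 0.538941…
%ΔP = (610 − 886) / [(886 + 610)/2] = -276/748 = -0.368983…
Arc Ed = %ΔQ / %ΔP = (20310/37685) / (-276/748) = -1.4606…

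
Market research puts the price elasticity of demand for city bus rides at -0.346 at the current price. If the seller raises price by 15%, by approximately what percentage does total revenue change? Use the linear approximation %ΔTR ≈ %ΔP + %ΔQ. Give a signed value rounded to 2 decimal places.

+9.81%

%ΔQ ≈ Ed × %ΔP = (-0.346) × (+15%) = -5.1900%
%ΔTR ≈ %ΔP + %ΔQ = (+15%) + (-5.1900%) = +9.8100%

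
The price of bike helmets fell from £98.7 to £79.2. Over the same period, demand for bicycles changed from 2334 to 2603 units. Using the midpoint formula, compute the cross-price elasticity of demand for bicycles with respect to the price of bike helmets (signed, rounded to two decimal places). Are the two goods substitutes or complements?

%ΔQ_{bicycles} = (2603 − 2334)/avg = 269/2468.5 = 0.108973…
%ΔP_{bike helmets} = (79.2 − 98.7)/avg = -19.5/88.95 = -0.219224…
E_cross = (269/2468.5) / (-19.5/88.95) = -0.4970…
E_cross < 0 ⇒ the goods are complements.

-0.50; complements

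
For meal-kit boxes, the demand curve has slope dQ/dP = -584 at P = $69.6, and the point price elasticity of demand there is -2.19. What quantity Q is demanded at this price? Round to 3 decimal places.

Ed = (dQ/dP)·(P/Q) ⇒ Q = (dQ/dP)·P/Ed = (-584)·69.6/(-2.19) = 18560

18560.000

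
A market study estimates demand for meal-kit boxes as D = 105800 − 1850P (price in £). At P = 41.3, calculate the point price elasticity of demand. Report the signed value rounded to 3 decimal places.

dD/dP = −1850. At P = 41.3, D = 105800 − 1850(41.3) = 29395.
Ed = (dD/dP)·(P/D) = −1850 × (41.3/29395) = -2.59925…

-2.599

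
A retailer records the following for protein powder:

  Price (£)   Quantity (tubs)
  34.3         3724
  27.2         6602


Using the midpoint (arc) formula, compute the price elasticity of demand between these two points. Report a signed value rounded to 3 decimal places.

-2.414

%ΔQ = (6602 − 3724) / [(3724 + 6602)/2] = 2878/5163 = 0.557427…
%ΔP = (27.2 − 34.3) / [(34.3 + 27.2)/2] = -7.1/30.75 = -0.230894…
Arc Ed = %ΔQ / %ΔP = (2878/5163) / (-7.1/30.75) = -2.41421…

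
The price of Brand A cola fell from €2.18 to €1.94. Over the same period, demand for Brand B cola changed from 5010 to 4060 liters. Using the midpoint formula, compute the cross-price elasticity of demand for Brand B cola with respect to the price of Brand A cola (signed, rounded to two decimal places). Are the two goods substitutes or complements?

%ΔQ_{Brand B cola} = (4060 − 5010)/avg = -950/4535 = -0.209481…
%ΔP_{Brand A cola} = (1.94 − 2.18)/avg = -0.24/2.06 = -0.116504…
E_cross = (-950/4535) / (-0.24/2.06) = 1.7980…
E_cross > 0 ⇒ the goods are substitutes.

1.80; substitutes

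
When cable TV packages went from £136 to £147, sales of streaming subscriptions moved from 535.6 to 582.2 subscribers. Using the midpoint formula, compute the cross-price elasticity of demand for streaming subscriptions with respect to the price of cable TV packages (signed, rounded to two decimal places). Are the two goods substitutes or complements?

1.07; substitutes

%ΔQ_{streaming subscriptions} = (582.2 − 535.6)/avg = 46.6/558.9 = 0.083378…
%ΔP_{cable TV packages} = (147 − 136)/avg = 11/141.5 = 0.077738…
E_cross = (46.6/558.9) / (11/141.5) = 1.0725…
E_cross > 0 ⇒ the goods are substitutes.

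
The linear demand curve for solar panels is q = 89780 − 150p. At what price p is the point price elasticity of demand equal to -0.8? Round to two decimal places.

Ed = −150p/(89780 − 150p). Set this equal to -0.8:
150p = 0.8·(89780 − 150p) ⇒ 150p(1 + 0.8) = 0.8·89780
p = 0.8·89780 / (150·1.8) = 266.0148…

266.01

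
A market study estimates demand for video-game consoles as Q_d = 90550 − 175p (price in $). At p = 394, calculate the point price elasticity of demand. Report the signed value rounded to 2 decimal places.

dQ_d/dp = −175. At p = 394, Q_d = 90550 − 175(394) = 21600.
Ed = (dQ_d/dp)·(p/Q_d) = −175 × (394/21600) = -3.1921…

-3.19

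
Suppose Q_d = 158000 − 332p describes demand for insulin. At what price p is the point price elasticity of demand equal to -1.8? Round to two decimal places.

305.94

Ed = −332p/(158000 − 332p). Set this equal to -1.8:
332p = 1.8·(158000 − 332p) ⇒ 332p(1 + 1.8) = 1.8·158000
p = 1.8·158000 / (332·2.8) = 305.9380…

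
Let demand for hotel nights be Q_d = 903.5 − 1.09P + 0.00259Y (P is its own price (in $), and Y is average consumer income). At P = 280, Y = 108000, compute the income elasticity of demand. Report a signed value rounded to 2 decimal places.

At the given values, Q_d = 903.5 − 1.09(280) + 0.00259(108000) = 878.02.
∂Q_d/∂Y = 0.00259.
E = (0.00259) × (108000/878.02) = 0.3185…

0.32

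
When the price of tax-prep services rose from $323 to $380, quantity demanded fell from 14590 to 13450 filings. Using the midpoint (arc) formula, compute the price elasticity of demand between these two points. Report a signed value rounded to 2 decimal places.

-0.50

%ΔQ = (13450 − 14590) / [(14590 + 13450)/2] = -1140/14020 = -0.081312…
%ΔP = (380 − 323) / [(323 + 380)/2] = 57/351.5 = 0.162162…
Arc Ed = %ΔQ / %ΔP = (-1140/14020) / (57/351.5) = -0.5014…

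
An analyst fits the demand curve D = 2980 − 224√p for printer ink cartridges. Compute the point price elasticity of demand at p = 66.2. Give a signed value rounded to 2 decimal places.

-0.79

dD/dp = −224/(2√p) = -13.7654. At p = 66.2, D = 1157.46.
Ed = (dD/dp)·(p/D) = (-13.7654) × (66.2/1157.46) = -0.7873…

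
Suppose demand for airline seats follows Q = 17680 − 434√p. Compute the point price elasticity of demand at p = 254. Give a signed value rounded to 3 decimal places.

-0.321

dQ/dp = −434/(2√p) = -13.6158. At p = 254, Q = 10763.2.
Ed = (dQ/dp)·(p/Q) = (-13.6158) × (254/10763.2) = -0.32131…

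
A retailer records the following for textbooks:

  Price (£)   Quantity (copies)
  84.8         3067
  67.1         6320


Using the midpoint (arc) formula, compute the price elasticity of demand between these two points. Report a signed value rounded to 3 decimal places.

%ΔQ = (6320 − 3067) / [(3067 + 6320)/2] = 3253/4693.5 = 0.693086…
%ΔP = (67.1 − 84.8) / [(84.8 + 67.1)/2] = -17.7/75.95 = -0.233048…
Arc Ed = %ΔQ / %ΔP = (3253/4693.5) / (-17.7/75.95) = -2.97400…

-2.974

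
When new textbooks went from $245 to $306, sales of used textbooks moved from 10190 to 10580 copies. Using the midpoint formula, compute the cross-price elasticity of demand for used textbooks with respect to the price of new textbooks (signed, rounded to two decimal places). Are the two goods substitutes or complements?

0.17; substitutes

%ΔQ_{used textbooks} = (10580 − 10190)/avg = 390/10385 = 0.037554…
%ΔP_{new textbooks} = (306 − 245)/avg = 61/275.5 = 0.221415…
E_cross = (390/10385) / (61/275.5) = 0.1696…
E_cross > 0 ⇒ the goods are substitutes.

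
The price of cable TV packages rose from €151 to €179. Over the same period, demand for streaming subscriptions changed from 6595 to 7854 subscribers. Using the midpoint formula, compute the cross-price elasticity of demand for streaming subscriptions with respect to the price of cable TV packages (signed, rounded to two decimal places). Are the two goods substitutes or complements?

%ΔQ_{streaming subscriptions} = (7854 − 6595)/avg = 1259/7224.5 = 0.174268…
%ΔP_{cable TV packages} = (179 − 151)/avg = 28/165 = 0.169696…
E_cross = (1259/7224.5) / (28/165) = 1.0269…
E_cross > 0 ⇒ the goods are substitutes.

1.03; substitutes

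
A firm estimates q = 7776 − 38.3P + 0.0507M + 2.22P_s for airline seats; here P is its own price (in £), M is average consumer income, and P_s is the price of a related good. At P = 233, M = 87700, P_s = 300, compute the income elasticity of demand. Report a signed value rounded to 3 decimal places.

At the given values, q = 7776 − 38.3(233) + 0.0507(87700) + 2.22(300) = 3964.49.
∂q/∂M = 0.0507.
E = (0.0507) × (87700/3964.49) = 1.12155…

1.122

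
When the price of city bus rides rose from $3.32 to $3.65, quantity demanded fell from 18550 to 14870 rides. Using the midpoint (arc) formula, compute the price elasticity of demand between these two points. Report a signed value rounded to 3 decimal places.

-2.326

%ΔQ = (14870 − 18550) / [(18550 + 14870)/2] = -3680/16710 = -0.220227…
%ΔP = (3.65 − 3.32) / [(3.32 + 3.65)/2] = 0.33/3.485 = 0.094691…
Arc Ed = %ΔQ / %ΔP = (-3680/16710) / (0.33/3.485) = -2.32573…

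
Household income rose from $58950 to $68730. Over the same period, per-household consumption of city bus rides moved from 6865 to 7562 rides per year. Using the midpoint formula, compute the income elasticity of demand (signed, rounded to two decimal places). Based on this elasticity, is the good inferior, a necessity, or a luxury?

0.63; necessity

%ΔQ = (7562 − 6865)/[( 6865 + 7562)/2] = 697/7213.5 = 0.096624…
%ΔIncome = (68730 − 58950)/[( 58950 + 68730)/2] = 9780/63840 = 0.153195…
E_income = (697/7213.5) / (9780/63840) = 0.6307…
0 < E_income < 1 ⇒ normal good, necessity.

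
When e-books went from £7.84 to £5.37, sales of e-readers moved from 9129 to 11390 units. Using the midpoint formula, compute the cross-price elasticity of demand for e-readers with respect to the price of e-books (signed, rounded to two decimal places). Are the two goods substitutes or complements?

-0.59; complements

%ΔQ_{e-readers} = (11390 − 9129)/avg = 2261/10259.5 = 0.220381…
%ΔP_{e-books} = (5.37 − 7.84)/avg = -2.47/6.605 = -0.373959…
E_cross = (2261/10259.5) / (-2.47/6.605) = -0.5893…
E_cross < 0 ⇒ the goods are complements.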